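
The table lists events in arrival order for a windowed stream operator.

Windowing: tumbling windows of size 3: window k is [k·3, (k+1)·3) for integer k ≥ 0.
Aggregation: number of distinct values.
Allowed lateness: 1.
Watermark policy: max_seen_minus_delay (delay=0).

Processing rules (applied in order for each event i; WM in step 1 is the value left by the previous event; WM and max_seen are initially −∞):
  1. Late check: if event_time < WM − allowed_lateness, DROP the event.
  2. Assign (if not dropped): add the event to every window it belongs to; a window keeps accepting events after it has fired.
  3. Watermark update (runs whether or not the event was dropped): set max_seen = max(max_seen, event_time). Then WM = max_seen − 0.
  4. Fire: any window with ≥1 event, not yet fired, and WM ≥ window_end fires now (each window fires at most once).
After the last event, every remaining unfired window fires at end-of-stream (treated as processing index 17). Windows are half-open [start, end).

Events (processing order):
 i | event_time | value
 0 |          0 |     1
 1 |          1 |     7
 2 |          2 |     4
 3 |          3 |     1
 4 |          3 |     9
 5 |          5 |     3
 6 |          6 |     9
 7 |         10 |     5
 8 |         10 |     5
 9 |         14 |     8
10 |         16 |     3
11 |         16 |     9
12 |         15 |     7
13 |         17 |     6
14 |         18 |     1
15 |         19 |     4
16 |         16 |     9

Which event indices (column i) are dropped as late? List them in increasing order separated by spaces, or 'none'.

16

i=0 t=0 v=1: → [0,3); WM=0
i=1 t=1 v=7: → [0,3); WM=1
i=2 t=2 v=4: → [0,3); WM=2
i=3 t=3 v=1: → [3,6); WM=3; [0,3) fires=3
i=4 t=3 v=9: → [3,6); WM=3
i=5 t=5 v=3: → [3,6); WM=5
i=6 t=6 v=9: → [6,9); WM=6; [3,6) fires=3
i=7 t=10 v=5: → [9,12); WM=10; [6,9) fires=1
i=8 t=10 v=5: → [9,12); WM=10
i=9 t=14 v=8: → [12,15); WM=14; [9,12) fires=1
i=10 t=16 v=3: → [15,18); WM=16; [12,15) fires=1
i=11 t=16 v=9: → [15,18); WM=16
i=12 t=15 v=7: → [15,18); WM=16
i=13 t=17 v=6: → [15,18); WM=17
i=14 t=18 v=1: → [18,21); WM=18; [15,18) fires=4
i=15 t=19 v=4: → [18,21); WM=19
i=16 t=16 v=9: DROP (t<19-1); WM=19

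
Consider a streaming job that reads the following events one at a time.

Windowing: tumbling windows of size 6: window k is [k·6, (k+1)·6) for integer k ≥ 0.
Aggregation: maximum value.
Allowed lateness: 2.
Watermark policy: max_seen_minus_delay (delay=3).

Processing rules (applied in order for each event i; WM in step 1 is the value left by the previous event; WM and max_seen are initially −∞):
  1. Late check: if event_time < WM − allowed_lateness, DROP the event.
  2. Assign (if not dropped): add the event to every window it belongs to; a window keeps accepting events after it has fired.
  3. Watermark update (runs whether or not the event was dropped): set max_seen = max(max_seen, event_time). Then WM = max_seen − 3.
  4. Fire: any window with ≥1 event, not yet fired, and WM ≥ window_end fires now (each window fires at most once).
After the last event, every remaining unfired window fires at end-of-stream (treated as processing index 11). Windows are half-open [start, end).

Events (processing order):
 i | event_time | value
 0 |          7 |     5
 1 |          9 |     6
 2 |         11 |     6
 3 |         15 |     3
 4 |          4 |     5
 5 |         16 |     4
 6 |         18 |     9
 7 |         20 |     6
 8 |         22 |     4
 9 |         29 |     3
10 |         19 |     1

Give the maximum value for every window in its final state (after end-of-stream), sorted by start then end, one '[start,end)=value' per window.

i=0 t=7 v=5: → [6,12); WM=4
i=1 t=9 v=6: → [6,12); WM=6
i=2 t=11 v=6: → [6,12); WM=8
i=3 t=15 v=3: → [12,18); WM=12; [6,12) fires=6
i=4 t=4 v=5: DROP (t<12-2); WM=12
i=5 t=16 v=4: → [12,18); WM=13
i=6 t=18 v=9: → [18,24); WM=15
i=7 t=20 v=6: → [18,24); WM=17
i=8 t=22 v=4: → [18,24); WM=19; [12,18) fires=4
i=9 t=29 v=3: → [24,30); WM=26; [18,24) fires=9
i=10 t=19 v=1: DROP (t<26-2); WM=26

[6,12)=6 [12,18)=4 [18,24)=9 [24,30)=3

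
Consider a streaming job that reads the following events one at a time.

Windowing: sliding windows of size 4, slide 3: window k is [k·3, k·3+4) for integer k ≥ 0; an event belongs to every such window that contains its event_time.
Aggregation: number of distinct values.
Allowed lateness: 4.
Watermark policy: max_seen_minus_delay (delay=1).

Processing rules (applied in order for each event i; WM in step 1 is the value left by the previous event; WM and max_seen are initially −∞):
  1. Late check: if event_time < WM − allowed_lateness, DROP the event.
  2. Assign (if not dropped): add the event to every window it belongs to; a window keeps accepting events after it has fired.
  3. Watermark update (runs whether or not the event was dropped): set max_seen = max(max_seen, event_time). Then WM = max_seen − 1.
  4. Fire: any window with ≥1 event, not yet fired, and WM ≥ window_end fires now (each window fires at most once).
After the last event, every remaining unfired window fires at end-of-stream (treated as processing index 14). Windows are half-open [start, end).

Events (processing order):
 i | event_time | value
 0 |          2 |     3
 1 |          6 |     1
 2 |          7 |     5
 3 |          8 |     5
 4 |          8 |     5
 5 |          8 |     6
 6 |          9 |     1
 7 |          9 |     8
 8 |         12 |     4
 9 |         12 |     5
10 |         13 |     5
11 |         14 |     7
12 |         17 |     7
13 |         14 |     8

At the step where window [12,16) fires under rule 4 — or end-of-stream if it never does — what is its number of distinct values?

3

i=0 t=2 v=3: → [0,4); WM=1
i=1 t=6 v=1: → [6,10),[3,7); WM=5; [0,4) fires=1
i=2 t=7 v=5: → [6,10); WM=6
i=3 t=8 v=5: → [6,10); WM=7; [3,7) fires=1
i=4 t=8 v=5: → [6,10); WM=7
i=5 t=8 v=6: → [6,10); WM=7
i=6 t=9 v=1: → [9,13),[6,10); WM=8
i=7 t=9 v=8: → [9,13),[6,10); WM=8
i=8 t=12 v=4: → [12,16),[9,13); WM=11; [6,10) fires=4
i=9 t=12 v=5: → [12,16),[9,13); WM=11
i=10 t=13 v=5: → [12,16); WM=12
i=11 t=14 v=7: → [12,16); WM=13; [9,13) fires=4
i=12 t=17 v=7: → [15,19); WM=16; [12,16) fires=3
i=13 t=14 v=8: → [12,16); WM=16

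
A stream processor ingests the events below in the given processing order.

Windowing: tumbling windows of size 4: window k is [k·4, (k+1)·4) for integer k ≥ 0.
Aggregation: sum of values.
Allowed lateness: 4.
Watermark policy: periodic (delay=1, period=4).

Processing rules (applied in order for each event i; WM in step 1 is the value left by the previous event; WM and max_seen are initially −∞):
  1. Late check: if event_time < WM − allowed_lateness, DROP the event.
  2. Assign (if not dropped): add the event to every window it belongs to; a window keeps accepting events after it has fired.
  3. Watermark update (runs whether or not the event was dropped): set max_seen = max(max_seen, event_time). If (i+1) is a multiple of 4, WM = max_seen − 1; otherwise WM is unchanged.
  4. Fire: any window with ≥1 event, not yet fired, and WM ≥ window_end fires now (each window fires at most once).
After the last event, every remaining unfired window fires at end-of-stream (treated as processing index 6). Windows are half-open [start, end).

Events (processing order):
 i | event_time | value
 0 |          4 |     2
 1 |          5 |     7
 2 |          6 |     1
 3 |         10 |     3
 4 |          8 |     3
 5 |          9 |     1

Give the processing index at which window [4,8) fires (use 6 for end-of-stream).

i=0 t=4 v=2: → [4,8); WM=−∞
i=1 t=5 v=7: → [4,8); WM=−∞
i=2 t=6 v=1: → [4,8); WM=−∞
i=3 t=10 v=3: → [8,12); WM=9; [4,8) fires=10
i=4 t=8 v=3: → [8,12); WM=9
i=5 t=9 v=1: → [8,12); WM=9

3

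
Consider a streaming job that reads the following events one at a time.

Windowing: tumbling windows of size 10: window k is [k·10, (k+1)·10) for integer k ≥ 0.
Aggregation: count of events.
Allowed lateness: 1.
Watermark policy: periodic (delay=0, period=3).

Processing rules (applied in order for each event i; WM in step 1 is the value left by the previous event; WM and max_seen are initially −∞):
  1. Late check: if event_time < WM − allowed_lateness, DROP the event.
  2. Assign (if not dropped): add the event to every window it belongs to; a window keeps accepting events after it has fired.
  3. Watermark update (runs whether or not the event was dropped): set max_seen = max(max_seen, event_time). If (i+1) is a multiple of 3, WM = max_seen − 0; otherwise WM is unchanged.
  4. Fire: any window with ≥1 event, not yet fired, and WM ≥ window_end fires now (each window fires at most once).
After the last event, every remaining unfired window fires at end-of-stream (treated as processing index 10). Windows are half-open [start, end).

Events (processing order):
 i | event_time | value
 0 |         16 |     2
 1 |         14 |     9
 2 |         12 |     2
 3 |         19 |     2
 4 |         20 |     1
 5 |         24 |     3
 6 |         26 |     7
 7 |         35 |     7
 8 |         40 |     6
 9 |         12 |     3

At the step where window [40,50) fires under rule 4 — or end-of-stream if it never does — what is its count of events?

1

i=0 t=16 v=2: → [10,20); WM=−∞
i=1 t=14 v=9: → [10,20); WM=−∞
i=2 t=12 v=2: → [10,20); WM=16
i=3 t=19 v=2: → [10,20); WM=16
i=4 t=20 v=1: → [20,30); WM=16
i=5 t=24 v=3: → [20,30); WM=24; [10,20) fires=4
i=6 t=26 v=7: → [20,30); WM=24
i=7 t=35 v=7: → [30,40); WM=24
i=8 t=40 v=6: → [40,50); WM=40; [20,30) fires=3 [30,40) fires=1
i=9 t=12 v=3: DROP (t<40-1); WM=40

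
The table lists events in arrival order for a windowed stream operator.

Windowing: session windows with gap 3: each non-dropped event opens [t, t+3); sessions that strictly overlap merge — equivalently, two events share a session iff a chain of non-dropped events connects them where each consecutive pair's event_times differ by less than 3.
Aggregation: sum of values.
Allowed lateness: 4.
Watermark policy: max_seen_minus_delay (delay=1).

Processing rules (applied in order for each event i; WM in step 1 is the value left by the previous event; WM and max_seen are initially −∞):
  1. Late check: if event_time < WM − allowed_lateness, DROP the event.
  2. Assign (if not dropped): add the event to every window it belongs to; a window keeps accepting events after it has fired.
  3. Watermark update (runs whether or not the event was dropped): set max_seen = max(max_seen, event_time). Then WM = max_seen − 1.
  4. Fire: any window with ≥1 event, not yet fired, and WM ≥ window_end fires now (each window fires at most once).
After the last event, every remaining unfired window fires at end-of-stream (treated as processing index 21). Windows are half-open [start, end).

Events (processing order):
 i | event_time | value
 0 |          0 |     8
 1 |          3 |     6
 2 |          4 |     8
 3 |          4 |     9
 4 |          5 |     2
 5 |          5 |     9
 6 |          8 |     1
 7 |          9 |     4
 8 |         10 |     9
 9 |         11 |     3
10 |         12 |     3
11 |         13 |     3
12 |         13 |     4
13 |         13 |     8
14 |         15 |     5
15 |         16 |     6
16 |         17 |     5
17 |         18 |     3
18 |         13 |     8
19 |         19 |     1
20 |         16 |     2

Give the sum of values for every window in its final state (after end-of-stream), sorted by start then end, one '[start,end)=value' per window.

i=0 t=0 v=8: → [0,3); WM=-1
i=1 t=3 v=6: → [3,6); WM=2
i=2 t=4 v=8: → [3,7); WM=3
i=3 t=4 v=9: → [3,7); WM=3
i=4 t=5 v=2: → [3,8); WM=4
i=5 t=5 v=9: → [3,8); WM=4
i=6 t=8 v=1: → [8,11); WM=7
i=7 t=9 v=4: → [8,12); WM=8
i=8 t=10 v=9: → [8,13); WM=9
i=9 t=11 v=3: → [8,14); WM=10
i=10 t=12 v=3: → [8,15); WM=11
i=11 t=13 v=3: → [8,16); WM=12
i=12 t=13 v=4: → [8,16); WM=12
i=13 t=13 v=8: → [8,16); WM=12
i=14 t=15 v=5: → [8,18); WM=14
i=15 t=16 v=6: → [8,19); WM=15
i=16 t=17 v=5: → [8,20); WM=16
i=17 t=18 v=3: → [8,21); WM=17
i=18 t=13 v=8: → [8,21); WM=17
i=19 t=19 v=1: → [8,22); WM=18
i=20 t=16 v=2: → [8,22); WM=18

[0,3)=8 [3,8)=34 [8,22)=65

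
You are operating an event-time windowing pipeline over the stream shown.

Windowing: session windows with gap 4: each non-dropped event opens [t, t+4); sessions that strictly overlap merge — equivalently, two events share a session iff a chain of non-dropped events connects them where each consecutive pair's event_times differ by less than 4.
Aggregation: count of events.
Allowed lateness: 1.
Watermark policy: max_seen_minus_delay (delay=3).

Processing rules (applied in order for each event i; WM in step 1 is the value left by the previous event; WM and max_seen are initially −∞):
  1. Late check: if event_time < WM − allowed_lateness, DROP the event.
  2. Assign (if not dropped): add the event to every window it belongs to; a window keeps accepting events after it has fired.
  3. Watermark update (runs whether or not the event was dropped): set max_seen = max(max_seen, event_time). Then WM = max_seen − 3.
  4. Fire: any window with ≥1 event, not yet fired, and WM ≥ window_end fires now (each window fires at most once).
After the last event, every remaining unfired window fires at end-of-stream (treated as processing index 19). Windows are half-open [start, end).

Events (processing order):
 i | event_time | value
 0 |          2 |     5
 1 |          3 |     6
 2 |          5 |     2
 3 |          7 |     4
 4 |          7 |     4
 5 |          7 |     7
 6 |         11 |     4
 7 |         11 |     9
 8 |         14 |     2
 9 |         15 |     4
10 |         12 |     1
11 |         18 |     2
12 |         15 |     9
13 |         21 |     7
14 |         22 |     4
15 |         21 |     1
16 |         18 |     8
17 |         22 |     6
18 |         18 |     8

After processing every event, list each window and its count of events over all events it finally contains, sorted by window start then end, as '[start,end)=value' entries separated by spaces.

[2,11)=6 [11,26)=13

i=0 t=2 v=5: → [2,6); WM=-1
i=1 t=3 v=6: → [2,7); WM=0
i=2 t=5 v=2: → [2,9); WM=2
i=3 t=7 v=4: → [2,11); WM=4
i=4 t=7 v=4: → [2,11); WM=4
i=5 t=7 v=7: → [2,11); WM=4
i=6 t=11 v=4: → [11,15); WM=8
i=7 t=11 v=9: → [11,15); WM=8
i=8 t=14 v=2: → [11,18); WM=11
i=9 t=15 v=4: → [11,19); WM=12
i=10 t=12 v=1: → [11,19); WM=12
i=11 t=18 v=2: → [11,22); WM=15
i=12 t=15 v=9: → [11,22); WM=15
i=13 t=21 v=7: → [11,25); WM=18
i=14 t=22 v=4: → [11,26); WM=19
i=15 t=21 v=1: → [11,26); WM=19
i=16 t=18 v=8: → [11,26); WM=19
i=17 t=22 v=6: → [11,26); WM=19
i=18 t=18 v=8: → [11,26); WM=19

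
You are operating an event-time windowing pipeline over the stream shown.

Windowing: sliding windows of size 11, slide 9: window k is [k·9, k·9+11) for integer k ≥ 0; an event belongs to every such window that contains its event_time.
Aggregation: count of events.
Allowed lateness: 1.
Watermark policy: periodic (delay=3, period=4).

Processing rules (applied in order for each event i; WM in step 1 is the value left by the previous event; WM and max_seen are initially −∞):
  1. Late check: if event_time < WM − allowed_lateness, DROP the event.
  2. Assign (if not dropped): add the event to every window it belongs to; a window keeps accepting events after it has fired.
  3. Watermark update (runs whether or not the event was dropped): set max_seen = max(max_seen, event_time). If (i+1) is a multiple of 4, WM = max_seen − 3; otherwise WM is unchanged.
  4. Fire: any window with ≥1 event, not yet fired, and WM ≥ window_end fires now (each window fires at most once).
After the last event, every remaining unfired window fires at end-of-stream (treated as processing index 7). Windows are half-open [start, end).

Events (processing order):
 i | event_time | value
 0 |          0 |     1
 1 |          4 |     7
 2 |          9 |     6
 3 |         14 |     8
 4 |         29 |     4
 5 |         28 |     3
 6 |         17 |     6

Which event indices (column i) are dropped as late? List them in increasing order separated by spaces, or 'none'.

none

i=0 t=0 v=1: → [0,11); WM=−∞
i=1 t=4 v=7: → [0,11); WM=−∞
i=2 t=9 v=6: → [9,20),[0,11); WM=−∞
i=3 t=14 v=8: → [9,20); WM=11; [0,11) fires=3
i=4 t=29 v=4: → [27,38); WM=11
i=5 t=28 v=3: → [27,38),[18,29); WM=11
i=6 t=17 v=6: → [9,20); WM=11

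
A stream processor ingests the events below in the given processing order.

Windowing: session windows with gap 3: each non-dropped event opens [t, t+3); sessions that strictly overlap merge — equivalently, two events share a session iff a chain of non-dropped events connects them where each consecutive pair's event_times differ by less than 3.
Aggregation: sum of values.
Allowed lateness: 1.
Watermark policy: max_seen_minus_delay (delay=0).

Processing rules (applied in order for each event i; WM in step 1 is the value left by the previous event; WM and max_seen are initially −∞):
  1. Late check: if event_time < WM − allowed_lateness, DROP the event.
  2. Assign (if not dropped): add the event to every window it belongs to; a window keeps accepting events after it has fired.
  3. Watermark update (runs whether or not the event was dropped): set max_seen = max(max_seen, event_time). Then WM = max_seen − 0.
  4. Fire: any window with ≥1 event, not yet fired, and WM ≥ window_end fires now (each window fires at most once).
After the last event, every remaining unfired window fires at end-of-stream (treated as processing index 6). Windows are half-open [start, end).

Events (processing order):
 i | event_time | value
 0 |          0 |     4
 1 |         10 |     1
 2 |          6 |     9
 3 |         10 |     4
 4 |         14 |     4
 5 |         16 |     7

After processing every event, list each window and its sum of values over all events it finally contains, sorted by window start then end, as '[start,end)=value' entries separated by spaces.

[0,3)=4 [10,13)=5 [14,19)=11

i=0 t=0 v=4: → [0,3); WM=0
i=1 t=10 v=1: → [10,13); WM=10
i=2 t=6 v=9: DROP (t<10-1); WM=10
i=3 t=10 v=4: → [10,13); WM=10
i=4 t=14 v=4: → [14,17); WM=14
i=5 t=16 v=7: → [14,19); WM=16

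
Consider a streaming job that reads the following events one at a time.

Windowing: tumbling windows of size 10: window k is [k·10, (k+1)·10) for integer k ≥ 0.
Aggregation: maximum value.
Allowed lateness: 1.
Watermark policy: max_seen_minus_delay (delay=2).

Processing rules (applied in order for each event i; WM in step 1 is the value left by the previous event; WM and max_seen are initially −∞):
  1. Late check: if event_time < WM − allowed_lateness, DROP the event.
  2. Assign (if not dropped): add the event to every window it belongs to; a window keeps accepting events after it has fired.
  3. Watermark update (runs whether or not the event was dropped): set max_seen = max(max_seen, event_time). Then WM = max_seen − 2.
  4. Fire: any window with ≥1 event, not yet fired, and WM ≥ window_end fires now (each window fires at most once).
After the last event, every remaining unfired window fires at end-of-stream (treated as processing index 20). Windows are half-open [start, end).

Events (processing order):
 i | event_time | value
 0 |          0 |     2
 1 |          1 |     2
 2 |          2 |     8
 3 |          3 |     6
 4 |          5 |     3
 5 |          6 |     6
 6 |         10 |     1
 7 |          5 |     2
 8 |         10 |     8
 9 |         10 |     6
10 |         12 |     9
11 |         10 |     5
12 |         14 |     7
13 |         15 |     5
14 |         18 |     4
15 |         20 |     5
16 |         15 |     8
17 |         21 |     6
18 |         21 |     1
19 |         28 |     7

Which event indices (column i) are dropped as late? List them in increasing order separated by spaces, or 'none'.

i=0 t=0 v=2: → [0,10); WM=-2
i=1 t=1 v=2: → [0,10); WM=-1
i=2 t=2 v=8: → [0,10); WM=0
i=3 t=3 v=6: → [0,10); WM=1
i=4 t=5 v=3: → [0,10); WM=3
i=5 t=6 v=6: → [0,10); WM=4
i=6 t=10 v=1: → [10,20); WM=8
i=7 t=5 v=2: DROP (t<8-1); WM=8
i=8 t=10 v=8: → [10,20); WM=8
i=9 t=10 v=6: → [10,20); WM=8
i=10 t=12 v=9: → [10,20); WM=10; [0,10) fires=8
i=11 t=10 v=5: → [10,20); WM=10
i=12 t=14 v=7: → [10,20); WM=12
i=13 t=15 v=5: → [10,20); WM=13
i=14 t=18 v=4: → [10,20); WM=16
i=15 t=20 v=5: → [20,30); WM=18
i=16 t=15 v=8: DROP (t<18-1); WM=18
i=17 t=21 v=6: → [20,30); WM=19
i=18 t=21 v=1: → [20,30); WM=19
i=19 t=28 v=7: → [20,30); WM=26; [10,20) fires=9

7 16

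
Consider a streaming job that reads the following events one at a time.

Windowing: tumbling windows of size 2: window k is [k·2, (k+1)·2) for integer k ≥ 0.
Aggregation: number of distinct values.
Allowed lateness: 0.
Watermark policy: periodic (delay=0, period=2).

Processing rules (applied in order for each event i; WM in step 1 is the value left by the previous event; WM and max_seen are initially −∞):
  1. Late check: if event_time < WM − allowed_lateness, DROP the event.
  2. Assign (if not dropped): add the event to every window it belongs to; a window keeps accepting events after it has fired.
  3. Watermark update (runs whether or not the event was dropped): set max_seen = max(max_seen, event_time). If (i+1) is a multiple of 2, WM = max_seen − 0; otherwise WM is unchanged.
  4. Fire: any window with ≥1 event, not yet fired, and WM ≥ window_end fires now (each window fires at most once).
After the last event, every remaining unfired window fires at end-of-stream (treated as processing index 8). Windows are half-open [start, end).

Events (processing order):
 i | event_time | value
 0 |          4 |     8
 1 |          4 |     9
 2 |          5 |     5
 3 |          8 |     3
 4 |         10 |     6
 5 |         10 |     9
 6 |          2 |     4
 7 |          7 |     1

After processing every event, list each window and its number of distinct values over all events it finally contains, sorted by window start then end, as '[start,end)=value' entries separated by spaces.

[4,6)=3 [8,10)=1 [10,12)=2

i=0 t=4 v=8: → [4,6); WM=−∞
i=1 t=4 v=9: → [4,6); WM=4
i=2 t=5 v=5: → [4,6); WM=4
i=3 t=8 v=3: → [8,10); WM=8; [4,6) fires=3
i=4 t=10 v=6: → [10,12); WM=8
i=5 t=10 v=9: → [10,12); WM=10; [8,10) fires=1
i=6 t=2 v=4: DROP (t<10-0); WM=10
i=7 t=7 v=1: DROP (t<10-0); WM=10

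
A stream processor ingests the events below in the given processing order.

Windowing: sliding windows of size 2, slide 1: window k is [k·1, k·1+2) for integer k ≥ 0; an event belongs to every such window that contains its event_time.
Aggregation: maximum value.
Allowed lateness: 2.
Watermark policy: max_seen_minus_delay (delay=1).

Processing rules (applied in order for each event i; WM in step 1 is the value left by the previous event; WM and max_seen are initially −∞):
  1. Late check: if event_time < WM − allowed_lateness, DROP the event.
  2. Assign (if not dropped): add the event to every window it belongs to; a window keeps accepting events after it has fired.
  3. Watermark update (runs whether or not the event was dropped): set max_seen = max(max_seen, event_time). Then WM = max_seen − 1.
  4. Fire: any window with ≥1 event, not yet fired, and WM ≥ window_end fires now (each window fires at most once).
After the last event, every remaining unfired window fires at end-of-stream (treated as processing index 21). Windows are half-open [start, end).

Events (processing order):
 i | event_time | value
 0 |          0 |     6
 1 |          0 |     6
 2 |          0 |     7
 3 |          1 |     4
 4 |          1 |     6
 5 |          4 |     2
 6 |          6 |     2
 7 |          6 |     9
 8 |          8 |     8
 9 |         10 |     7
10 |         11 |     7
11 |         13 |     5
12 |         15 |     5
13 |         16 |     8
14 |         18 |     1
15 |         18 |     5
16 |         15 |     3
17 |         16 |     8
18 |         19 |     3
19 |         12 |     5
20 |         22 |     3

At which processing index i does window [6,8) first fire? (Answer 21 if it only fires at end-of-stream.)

i=0 t=0 v=6: → [0,2); WM=-1
i=1 t=0 v=6: → [0,2); WM=-1
i=2 t=0 v=7: → [0,2); WM=-1
i=3 t=1 v=4: → [1,3),[0,2); WM=0
i=4 t=1 v=6: → [1,3),[0,2); WM=0
i=5 t=4 v=2: → [4,6),[3,5); WM=3; [0,2) fires=7 [1,3) fires=6
i=6 t=6 v=2: → [6,8),[5,7); WM=5; [3,5) fires=2
i=7 t=6 v=9: → [6,8),[5,7); WM=5
i=8 t=8 v=8: → [8,10),[7,9); WM=7; [4,6) fires=2 [5,7) fires=9
i=9 t=10 v=7: → [10,12),[9,11); WM=9; [6,8) fires=9 [7,9) fires=8
i=10 t=11 v=7: → [11,13),[10,12); WM=10; [8,10) fires=8
i=11 t=13 v=5: → [13,15),[12,14); WM=12; [9,11) fires=7 [10,12) fires=7
i=12 t=15 v=5: → [15,17),[14,16); WM=14; [11,13) fires=7 [12,14) fires=5
i=13 t=16 v=8: → [16,18),[15,17); WM=15; [13,15) fires=5
i=14 t=18 v=1: → [18,20),[17,19); WM=17; [14,16) fires=5 [15,17) fires=8
i=15 t=18 v=5: → [18,20),[17,19); WM=17
i=16 t=15 v=3: → [15,17),[14,16); WM=17
i=17 t=16 v=8: → [16,18),[15,17); WM=17
i=18 t=19 v=3: → [19,21),[18,20); WM=18; [16,18) fires=8
i=19 t=12 v=5: DROP (t<18-2); WM=18
i=20 t=22 v=3: → [22,24),[21,23); WM=21; [17,19) fires=5 [18,20) fires=5 [19,21) fires=3

9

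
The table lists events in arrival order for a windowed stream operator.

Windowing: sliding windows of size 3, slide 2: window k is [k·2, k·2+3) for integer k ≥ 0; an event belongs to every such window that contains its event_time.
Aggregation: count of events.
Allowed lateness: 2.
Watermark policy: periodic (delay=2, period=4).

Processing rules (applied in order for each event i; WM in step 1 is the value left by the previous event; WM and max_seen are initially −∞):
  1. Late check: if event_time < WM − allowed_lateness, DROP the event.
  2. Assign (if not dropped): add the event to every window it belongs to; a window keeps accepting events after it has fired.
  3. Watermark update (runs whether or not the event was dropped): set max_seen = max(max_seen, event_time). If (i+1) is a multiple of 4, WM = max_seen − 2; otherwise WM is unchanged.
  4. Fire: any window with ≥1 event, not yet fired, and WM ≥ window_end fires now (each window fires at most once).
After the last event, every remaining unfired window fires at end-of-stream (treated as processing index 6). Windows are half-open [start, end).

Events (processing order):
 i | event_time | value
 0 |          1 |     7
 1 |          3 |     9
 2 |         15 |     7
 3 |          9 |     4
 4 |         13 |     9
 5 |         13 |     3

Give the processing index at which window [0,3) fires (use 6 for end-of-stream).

i=0 t=1 v=7: → [0,3); WM=−∞
i=1 t=3 v=9: → [2,5); WM=−∞
i=2 t=15 v=7: → [14,17); WM=−∞
i=3 t=9 v=4: → [8,11); WM=13; [0,3) fires=1 [2,5) fires=1 [8,11) fires=1
i=4 t=13 v=9: → [12,15); WM=13
i=5 t=13 v=3: → [12,15); WM=13

3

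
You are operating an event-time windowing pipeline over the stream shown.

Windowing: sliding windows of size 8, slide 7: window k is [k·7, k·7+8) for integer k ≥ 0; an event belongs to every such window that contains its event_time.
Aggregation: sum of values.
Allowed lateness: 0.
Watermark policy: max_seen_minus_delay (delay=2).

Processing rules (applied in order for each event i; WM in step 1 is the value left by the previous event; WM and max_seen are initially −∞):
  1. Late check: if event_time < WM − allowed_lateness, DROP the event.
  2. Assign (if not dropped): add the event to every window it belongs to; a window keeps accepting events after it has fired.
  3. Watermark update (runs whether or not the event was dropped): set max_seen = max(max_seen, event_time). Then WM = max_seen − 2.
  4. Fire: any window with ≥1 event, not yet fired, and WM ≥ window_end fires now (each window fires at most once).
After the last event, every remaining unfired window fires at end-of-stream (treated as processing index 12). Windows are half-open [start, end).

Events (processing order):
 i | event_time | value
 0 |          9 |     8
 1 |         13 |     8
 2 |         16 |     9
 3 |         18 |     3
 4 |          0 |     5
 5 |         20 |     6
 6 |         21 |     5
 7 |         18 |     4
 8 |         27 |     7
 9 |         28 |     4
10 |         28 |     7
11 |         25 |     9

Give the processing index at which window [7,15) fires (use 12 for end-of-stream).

i=0 t=9 v=8: → [7,15); WM=7
i=1 t=13 v=8: → [7,15); WM=11
i=2 t=16 v=9: → [14,22); WM=14
i=3 t=18 v=3: → [14,22); WM=16; [7,15) fires=16
i=4 t=0 v=5: DROP (t<16-0); WM=16
i=5 t=20 v=6: → [14,22); WM=18
i=6 t=21 v=5: → [21,29),[14,22); WM=19
i=7 t=18 v=4: DROP (t<19-0); WM=19
i=8 t=27 v=7: → [21,29); WM=25; [14,22) fires=23
i=9 t=28 v=4: → [28,36),[21,29); WM=26
i=10 t=28 v=7: → [28,36),[21,29); WM=26
i=11 t=25 v=9: DROP (t<26-0); WM=26

3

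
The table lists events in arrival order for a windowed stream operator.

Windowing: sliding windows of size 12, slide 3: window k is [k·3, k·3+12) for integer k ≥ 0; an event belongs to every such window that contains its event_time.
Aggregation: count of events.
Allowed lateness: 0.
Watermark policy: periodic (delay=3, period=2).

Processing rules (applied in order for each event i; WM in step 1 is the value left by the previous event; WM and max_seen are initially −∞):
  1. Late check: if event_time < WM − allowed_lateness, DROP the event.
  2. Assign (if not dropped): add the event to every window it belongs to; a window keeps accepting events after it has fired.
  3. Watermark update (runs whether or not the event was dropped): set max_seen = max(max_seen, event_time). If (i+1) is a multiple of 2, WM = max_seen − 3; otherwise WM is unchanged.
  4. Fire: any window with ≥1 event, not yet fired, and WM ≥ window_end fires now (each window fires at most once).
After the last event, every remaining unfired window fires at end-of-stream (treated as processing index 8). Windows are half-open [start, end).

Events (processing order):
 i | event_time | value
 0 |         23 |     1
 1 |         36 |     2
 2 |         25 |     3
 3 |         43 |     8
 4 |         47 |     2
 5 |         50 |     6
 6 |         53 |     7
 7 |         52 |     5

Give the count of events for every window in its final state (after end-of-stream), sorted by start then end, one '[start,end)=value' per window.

i=0 t=23 v=1: → [21,33),[18,30),[15,27),[12,24); WM=−∞
i=1 t=36 v=2: → [36,48),[33,45),[30,42),[27,39); WM=33; [12,24) fires=1 [15,27) fires=1 [18,30) fires=1 [21,33) fires=1
i=2 t=25 v=3: DROP (t<33-0); WM=33
i=3 t=43 v=8: → [42,54),[39,51),[36,48),[33,45); WM=40; [27,39) fires=1
i=4 t=47 v=2: → [45,57),[42,54),[39,51),[36,48); WM=40
i=5 t=50 v=6: → [48,60),[45,57),[42,54),[39,51); WM=47; [30,42) fires=1 [33,45) fires=2
i=6 t=53 v=7: → [51,63),[48,60),[45,57),[42,54); WM=47
i=7 t=52 v=5: → [51,63),[48,60),[45,57),[42,54); WM=50; [36,48) fires=3

[12,24)=1 [15,27)=1 [18,30)=1 [21,33)=1 [27,39)=1 [30,42)=1 [33,45)=2 [36,48)=3 [39,51)=3 [42,54)=5 [45,57)=4 [48,60)=3 [51,63)=2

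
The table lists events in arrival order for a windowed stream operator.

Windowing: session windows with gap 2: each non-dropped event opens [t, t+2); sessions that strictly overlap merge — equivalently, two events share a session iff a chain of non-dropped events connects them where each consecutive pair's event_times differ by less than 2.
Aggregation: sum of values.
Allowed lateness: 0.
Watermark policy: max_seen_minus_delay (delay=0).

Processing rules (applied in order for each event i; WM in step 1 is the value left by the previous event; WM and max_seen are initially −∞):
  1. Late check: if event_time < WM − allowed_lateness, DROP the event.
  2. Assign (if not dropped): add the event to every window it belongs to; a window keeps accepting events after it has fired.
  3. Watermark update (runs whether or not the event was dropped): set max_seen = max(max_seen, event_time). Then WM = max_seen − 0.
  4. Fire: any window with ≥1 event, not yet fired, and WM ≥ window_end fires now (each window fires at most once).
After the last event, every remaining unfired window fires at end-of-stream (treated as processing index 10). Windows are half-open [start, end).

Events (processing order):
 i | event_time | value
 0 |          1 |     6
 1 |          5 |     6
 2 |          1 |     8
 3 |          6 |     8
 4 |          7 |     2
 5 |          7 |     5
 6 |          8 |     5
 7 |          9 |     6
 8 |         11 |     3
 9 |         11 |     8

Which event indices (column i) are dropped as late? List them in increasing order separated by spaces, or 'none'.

i=0 t=1 v=6: → [1,3); WM=1
i=1 t=5 v=6: → [5,7); WM=5
i=2 t=1 v=8: DROP (t<5-0); WM=5
i=3 t=6 v=8: → [5,8); WM=6
i=4 t=7 v=2: → [5,9); WM=7
i=5 t=7 v=5: → [5,9); WM=7
i=6 t=8 v=5: → [5,10); WM=8
i=7 t=9 v=6: → [5,11); WM=9
i=8 t=11 v=3: → [11,13); WM=11
i=9 t=11 v=8: → [11,13); WM=11

2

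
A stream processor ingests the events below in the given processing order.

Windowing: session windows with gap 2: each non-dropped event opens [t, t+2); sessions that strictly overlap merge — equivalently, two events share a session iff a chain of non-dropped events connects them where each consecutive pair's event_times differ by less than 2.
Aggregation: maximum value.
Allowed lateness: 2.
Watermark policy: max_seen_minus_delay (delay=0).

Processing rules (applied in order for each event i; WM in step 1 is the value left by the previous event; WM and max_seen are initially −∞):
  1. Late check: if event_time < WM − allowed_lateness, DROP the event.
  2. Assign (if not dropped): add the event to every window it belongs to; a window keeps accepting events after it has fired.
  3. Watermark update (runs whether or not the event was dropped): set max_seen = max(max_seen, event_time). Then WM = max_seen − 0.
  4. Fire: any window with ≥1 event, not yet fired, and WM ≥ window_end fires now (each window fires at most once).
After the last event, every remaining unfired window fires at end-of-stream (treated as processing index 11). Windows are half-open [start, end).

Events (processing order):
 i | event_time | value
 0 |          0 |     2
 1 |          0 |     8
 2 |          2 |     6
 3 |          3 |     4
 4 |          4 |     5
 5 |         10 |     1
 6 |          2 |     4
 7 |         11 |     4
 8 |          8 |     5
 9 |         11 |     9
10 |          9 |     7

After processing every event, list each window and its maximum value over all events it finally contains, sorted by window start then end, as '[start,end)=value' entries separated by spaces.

[0,2)=8 [2,6)=6 [9,13)=9

i=0 t=0 v=2: → [0,2); WM=0
i=1 t=0 v=8: → [0,2); WM=0
i=2 t=2 v=6: → [2,4); WM=2
i=3 t=3 v=4: → [2,5); WM=3
i=4 t=4 v=5: → [2,6); WM=4
i=5 t=10 v=1: → [10,12); WM=10
i=6 t=2 v=4: DROP (t<10-2); WM=10
i=7 t=11 v=4: → [10,13); WM=11
i=8 t=8 v=5: DROP (t<11-2); WM=11
i=9 t=11 v=9: → [10,13); WM=11
i=10 t=9 v=7: → [9,13); WM=11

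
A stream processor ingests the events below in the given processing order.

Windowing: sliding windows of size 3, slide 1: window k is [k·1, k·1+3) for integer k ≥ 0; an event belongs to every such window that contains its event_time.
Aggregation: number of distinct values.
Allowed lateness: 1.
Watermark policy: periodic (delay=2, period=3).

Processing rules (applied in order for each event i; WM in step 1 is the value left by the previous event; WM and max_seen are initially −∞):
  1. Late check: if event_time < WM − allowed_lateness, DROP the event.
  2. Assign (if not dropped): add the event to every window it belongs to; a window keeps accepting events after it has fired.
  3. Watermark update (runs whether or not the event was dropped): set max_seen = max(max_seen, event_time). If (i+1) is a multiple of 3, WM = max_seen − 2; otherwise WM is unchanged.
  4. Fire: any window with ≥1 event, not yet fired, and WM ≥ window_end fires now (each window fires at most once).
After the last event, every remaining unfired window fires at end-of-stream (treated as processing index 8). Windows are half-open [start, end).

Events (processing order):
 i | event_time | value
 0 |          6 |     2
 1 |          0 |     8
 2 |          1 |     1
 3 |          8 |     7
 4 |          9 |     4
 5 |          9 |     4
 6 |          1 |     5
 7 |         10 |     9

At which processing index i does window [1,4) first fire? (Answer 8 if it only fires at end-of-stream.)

2

i=0 t=6 v=2: → [6,9),[5,8),[4,7); WM=−∞
i=1 t=0 v=8: → [0,3); WM=−∞
i=2 t=1 v=1: → [1,4),[0,3); WM=4; [0,3) fires=2 [1,4) fires=1
i=3 t=8 v=7: → [8,11),[7,10),[6,9); WM=4
i=4 t=9 v=4: → [9,12),[8,11),[7,10); WM=4
i=5 t=9 v=4: → [9,12),[8,11),[7,10); WM=7; [4,7) fires=1
i=6 t=1 v=5: DROP (t<7-1); WM=7
i=7 t=10 v=9: → [10,13),[9,12),[8,11); WM=7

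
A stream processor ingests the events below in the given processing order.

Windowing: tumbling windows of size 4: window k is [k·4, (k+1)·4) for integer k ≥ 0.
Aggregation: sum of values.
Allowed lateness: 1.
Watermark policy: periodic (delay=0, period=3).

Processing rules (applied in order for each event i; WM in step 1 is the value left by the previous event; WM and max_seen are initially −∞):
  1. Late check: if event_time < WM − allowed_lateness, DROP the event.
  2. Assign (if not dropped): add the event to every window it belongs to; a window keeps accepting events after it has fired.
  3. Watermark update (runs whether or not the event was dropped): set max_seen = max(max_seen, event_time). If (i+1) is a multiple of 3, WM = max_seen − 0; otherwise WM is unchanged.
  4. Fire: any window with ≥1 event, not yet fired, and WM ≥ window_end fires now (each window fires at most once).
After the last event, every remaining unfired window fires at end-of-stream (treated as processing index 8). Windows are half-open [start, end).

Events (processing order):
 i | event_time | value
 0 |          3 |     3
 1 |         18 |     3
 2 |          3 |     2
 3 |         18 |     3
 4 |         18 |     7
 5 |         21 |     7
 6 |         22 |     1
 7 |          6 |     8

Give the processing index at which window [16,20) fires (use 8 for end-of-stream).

5

i=0 t=3 v=3: → [0,4); WM=−∞
i=1 t=18 v=3: → [16,20); WM=−∞
i=2 t=3 v=2: → [0,4); WM=18; [0,4) fires=5
i=3 t=18 v=3: → [16,20); WM=18
i=4 t=18 v=7: → [16,20); WM=18
i=5 t=21 v=7: → [20,24); WM=21; [16,20) fires=13
i=6 t=22 v=1: → [20,24); WM=21
i=7 t=6 v=8: DROP (t<21-1); WM=21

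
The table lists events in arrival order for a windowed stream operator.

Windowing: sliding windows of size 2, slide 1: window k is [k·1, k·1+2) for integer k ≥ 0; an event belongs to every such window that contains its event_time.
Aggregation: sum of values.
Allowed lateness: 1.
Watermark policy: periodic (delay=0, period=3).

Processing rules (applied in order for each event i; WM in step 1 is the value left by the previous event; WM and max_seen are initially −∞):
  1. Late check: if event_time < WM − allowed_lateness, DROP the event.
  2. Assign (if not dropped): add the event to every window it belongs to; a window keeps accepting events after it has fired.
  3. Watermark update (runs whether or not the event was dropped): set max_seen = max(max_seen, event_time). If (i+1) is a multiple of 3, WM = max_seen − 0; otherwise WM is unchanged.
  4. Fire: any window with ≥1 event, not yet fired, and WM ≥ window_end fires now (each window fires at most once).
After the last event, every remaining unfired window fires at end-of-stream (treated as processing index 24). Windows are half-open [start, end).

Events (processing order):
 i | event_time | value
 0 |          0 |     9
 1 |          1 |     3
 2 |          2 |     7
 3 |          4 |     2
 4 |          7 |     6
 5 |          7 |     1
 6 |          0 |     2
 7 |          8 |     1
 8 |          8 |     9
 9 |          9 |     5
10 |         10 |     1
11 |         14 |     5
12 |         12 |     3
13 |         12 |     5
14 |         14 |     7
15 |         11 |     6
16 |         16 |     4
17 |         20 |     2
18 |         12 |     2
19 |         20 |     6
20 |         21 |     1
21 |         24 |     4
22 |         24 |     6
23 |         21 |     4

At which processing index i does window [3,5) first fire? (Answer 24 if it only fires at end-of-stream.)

5

i=0 t=0 v=9: → [0,2); WM=−∞
i=1 t=1 v=3: → [1,3),[0,2); WM=−∞
i=2 t=2 v=7: → [2,4),[1,3); WM=2; [0,2) fires=12
i=3 t=4 v=2: → [4,6),[3,5); WM=2
i=4 t=7 v=6: → [7,9),[6,8); WM=2
i=5 t=7 v=1: → [7,9),[6,8); WM=7; [1,3) fires=10 [2,4) fires=7 [3,5) fires=2 [4,6) fires=2
i=6 t=0 v=2: DROP (t<7-1); WM=7
i=7 t=8 v=1: → [8,10),[7,9); WM=7
i=8 t=8 v=9: → [8,10),[7,9); WM=8; [6,8) fires=7
i=9 t=9 v=5: → [9,11),[8,10); WM=8
i=10 t=10 v=1: → [10,12),[9,11); WM=8
i=11 t=14 v=5: → [14,16),[13,15); WM=14; [7,9) fires=17 [8,10) fires=15 [9,11) fires=6 [10,12) fires=1
i=12 t=12 v=3: DROP (t<14-1); WM=14
i=13 t=12 v=5: DROP (t<14-1); WM=14
i=14 t=14 v=7: → [14,16),[13,15); WM=14
i=15 t=11 v=6: DROP (t<14-1); WM=14
i=16 t=16 v=4: → [16,18),[15,17); WM=14
i=17 t=20 v=2: → [20,22),[19,21); WM=20; [13,15) fires=12 [14,16) fires=12 [15,17) fires=4 [16,18) fires=4
i=18 t=12 v=2: DROP (t<20-1); WM=20
i=19 t=20 v=6: → [20,22),[19,21); WM=20
i=20 t=21 v=1: → [21,23),[20,22); WM=21; [19,21) fires=8
i=21 t=24 v=4: → [24,26),[23,25); WM=21
i=22 t=24 v=6: → [24,26),[23,25); WM=21
i=23 t=21 v=4: → [21,23),[20,22); WM=24; [20,22) fires=13 [21,23) fires=5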